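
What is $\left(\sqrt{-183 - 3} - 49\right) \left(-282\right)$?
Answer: $13818 - 282 i \sqrt{186} \approx 13818.0 - 3846.0 i$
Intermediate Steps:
$\left(\sqrt{-183 - 3} - 49\right) \left(-282\right) = \left(\sqrt{-186} - 49\right) \left(-282\right) = \left(i \sqrt{186} - 49\right) \left(-282\right) = \left(-49 + i \sqrt{186}\right) \left(-282\right) = 13818 - 282 i \sqrt{186}$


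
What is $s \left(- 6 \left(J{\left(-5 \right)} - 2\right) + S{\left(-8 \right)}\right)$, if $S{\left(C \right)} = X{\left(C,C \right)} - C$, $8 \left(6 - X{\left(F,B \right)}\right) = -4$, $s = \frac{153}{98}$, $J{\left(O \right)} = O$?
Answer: $\frac{17289}{196} \approx 88.209$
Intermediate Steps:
$s = \frac{153}{98}$ ($s = 153 \cdot \frac{1}{98} = \frac{153}{98} \approx 1.5612$)
$X{\left(F,B \right)} = \frac{13}{2}$ ($X{\left(F,B \right)} = 6 - - \frac{1}{2} = 6 + \frac{1}{2} = \frac{13}{2}$)
$S{\left(C \right)} = \frac{13}{2} - C$
$s \left(- 6 \left(J{\left(-5 \right)} - 2\right) + S{\left(-8 \right)}\right) = \frac{153 \left(- 6 \left(-5 - 2\right) + \left(\frac{13}{2} - -8\right)\right)}{98} = \frac{153 \left(\left(-6\right) \left(-7\right) + \left(\frac{13}{2} + 8\right)\right)}{98} = \frac{153 \left(42 + \frac{29}{2}\right)}{98} = \frac{153}{98} \cdot \frac{113}{2} = \frac{17289}{196}$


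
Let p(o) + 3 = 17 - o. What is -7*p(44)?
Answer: 210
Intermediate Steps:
p(o) = 14 - o (p(o) = -3 + (17 - o) = 14 - o)
-7*p(44) = -7*(14 - 1*44) = -7*(14 - 44) = -7*(-30) = 210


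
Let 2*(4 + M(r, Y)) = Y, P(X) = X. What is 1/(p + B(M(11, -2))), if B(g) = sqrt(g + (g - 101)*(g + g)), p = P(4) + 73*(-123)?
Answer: -1795/16109914 - sqrt(1055)/80549570 ≈ -0.00011183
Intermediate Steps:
M(r, Y) = -4 + Y/2
p = -8975 (p = 4 + 73*(-123) = 4 - 8979 = -8975)
B(g) = sqrt(g + 2*g*(-101 + g)) (B(g) = sqrt(g + (-101 + g)*(2*g)) = sqrt(g + 2*g*(-101 + g)))
1/(p + B(M(11, -2))) = 1/(-8975 + sqrt((-4 + (1/2)*(-2))*(-201 + 2*(-4 + (1/2)*(-2))))) = 1/(-8975 + sqrt((-4 - 1)*(-201 + 2*(-4 - 1)))) = 1/(-8975 + sqrt(-5*(-201 + 2*(-5)))) = 1/(-8975 + sqrt(-5*(-201 - 10))) = 1/(-8975 + sqrt(-5*(-211))) = 1/(-8975 + sqrt(1055))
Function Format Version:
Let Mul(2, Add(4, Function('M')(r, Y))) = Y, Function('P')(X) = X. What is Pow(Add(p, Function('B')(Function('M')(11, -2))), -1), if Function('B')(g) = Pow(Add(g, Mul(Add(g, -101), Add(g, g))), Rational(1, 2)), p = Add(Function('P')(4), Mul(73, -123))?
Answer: Add(Rational(-1795, 16109914), Mul(Rational(-1, 80549570), Pow(1055, Rational(1, 2)))) ≈ -0.00011183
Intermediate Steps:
Function('M')(r, Y) = Add(-4, Mul(Rational(1, 2), Y))
p = -8975 (p = Add(4, Mul(73, -123)) = Add(4, -8979) = -8975)
Function('B')(g) = Pow(Add(g, Mul(2, g, Add(-101, g))), Rational(1, 2)) (Function('B')(g) = Pow(Add(g, Mul(Add(-101, g), Mul(2, g))), Rational(1, 2)) = Pow(Add(g, Mul(2, g, Add(-101, g))), Rational(1, 2)))
Pow(Add(p, Function('B')(Function('M')(11, -2))), -1) = Pow(Add(-8975, Pow(Mul(Add(-4, Mul(Rational(1, 2), -2)), Add(-201, Mul(2, Add(-4, Mul(Rational(1, 2), -2))))), Rational(1, 2))), -1) = Pow(Add(-8975, Pow(Mul(Add(-4, -1), Add(-201, Mul(2, Add(-4, -1)))), Rational(1, 2))), -1) = Pow(Add(-8975, Pow(Mul(-5, Add(-201, Mul(2, -5))), Rational(1, 2))), -1) = Pow(Add(-8975, Pow(Mul(-5, Add(-201, -10)), Rational(1, 2))), -1) = Pow(Add(-8975, Pow(Mul(-5, -211), Rational(1, 2))), -1) = Pow(Add(-8975, Pow(1055, Rational(1, 2))), -1)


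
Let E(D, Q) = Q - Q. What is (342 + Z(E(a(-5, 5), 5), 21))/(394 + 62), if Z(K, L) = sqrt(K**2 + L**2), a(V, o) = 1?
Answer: 121/152 ≈ 0.79605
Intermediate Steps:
E(D, Q) = 0
(342 + Z(E(a(-5, 5), 5), 21))/(394 + 62) = (342 + sqrt(0**2 + 21**2))/(394 + 62) = (342 + sqrt(0 + 441))/456 = (342 + sqrt(441))*(1/456) = (342 + 21)*(1/456) = 363*(1/456) = 121/152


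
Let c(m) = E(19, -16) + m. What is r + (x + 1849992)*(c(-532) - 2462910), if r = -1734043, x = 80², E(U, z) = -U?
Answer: -4573151026755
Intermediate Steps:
x = 6400
c(m) = -19 + m (c(m) = -1*19 + m = -19 + m)
r + (x + 1849992)*(c(-532) - 2462910) = -1734043 + (6400 + 1849992)*((-19 - 532) - 2462910) = -1734043 + 1856392*(-551 - 2462910) = -1734043 + 1856392*(-2463461) = -1734043 - 4573149292712 = -4573151026755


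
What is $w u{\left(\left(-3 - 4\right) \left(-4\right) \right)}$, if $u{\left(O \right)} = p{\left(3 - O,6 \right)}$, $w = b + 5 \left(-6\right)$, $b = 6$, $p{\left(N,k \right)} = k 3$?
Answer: $-432$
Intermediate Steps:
$p{\left(N,k \right)} = 3 k$
$w = -24$ ($w = 6 + 5 \left(-6\right) = 6 - 30 = -24$)
$u{\left(O \right)} = 18$ ($u{\left(O \right)} = 3 \cdot 6 = 18$)
$w u{\left(\left(-3 - 4\right) \left(-4\right) \right)} = \left(-24\right) 18 = -432$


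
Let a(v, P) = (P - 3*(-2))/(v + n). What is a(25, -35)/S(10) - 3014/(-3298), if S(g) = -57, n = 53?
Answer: 6747943/7331454 ≈ 0.92041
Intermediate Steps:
a(v, P) = (6 + P)/(53 + v) (a(v, P) = (P - 3*(-2))/(v + 53) = (P + 6)/(53 + v) = (6 + P)/(53 + v))
a(25, -35)/S(10) - 3014/(-3298) = ((6 - 35)/(53 + 25))/(-57) - 3014/(-3298) = (-29/78)*(-1/57) - 3014*(-1/3298) = ((1/78)*(-29))*(-1/57) + 1507/1649 = -29/78*(-1/57) + 1507/1649 = 29/4446 + 1507/1649 = 6747943/7331454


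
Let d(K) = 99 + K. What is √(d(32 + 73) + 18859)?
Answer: √19063 ≈ 138.07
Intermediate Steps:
√(d(32 + 73) + 18859) = √((99 + (32 + 73)) + 18859) = √((99 + 105) + 18859) = √(204 + 18859) = √19063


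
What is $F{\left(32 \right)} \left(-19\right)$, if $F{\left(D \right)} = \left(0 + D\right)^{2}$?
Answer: $-19456$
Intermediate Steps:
$F{\left(D \right)} = D^{2}$
$F{\left(32 \right)} \left(-19\right) = 32^{2} \left(-19\right) = 1024 \left(-19\right) = -19456$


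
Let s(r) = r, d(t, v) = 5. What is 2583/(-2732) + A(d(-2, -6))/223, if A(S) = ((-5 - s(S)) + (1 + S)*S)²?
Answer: 516791/609236 ≈ 0.84826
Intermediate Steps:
A(S) = (-5 - S + S*(1 + S))² (A(S) = ((-5 - S) + (1 + S)*S)² = ((-5 - S) + S*(1 + S))² = (-5 - S + S*(1 + S))²)
2583/(-2732) + A(d(-2, -6))/223 = 2583/(-2732) + (-5 + 5²)²/223 = 2583*(-1/2732) + (-5 + 25)²*(1/223) = -2583/2732 + 20²*(1/223) = -2583/2732 + 400*(1/223) = -2583/2732 + 400/223 = 516791/609236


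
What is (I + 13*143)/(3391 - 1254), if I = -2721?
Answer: -862/2137 ≈ -0.40337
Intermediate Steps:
(I + 13*143)/(3391 - 1254) = (-2721 + 13*143)/(3391 - 1254) = (-2721 + 1859)/2137 = -862*1/2137 = -862/2137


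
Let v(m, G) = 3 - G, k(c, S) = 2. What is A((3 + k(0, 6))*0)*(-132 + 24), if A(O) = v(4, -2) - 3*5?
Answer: 1080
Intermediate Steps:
A(O) = -10 (A(O) = (3 - 1*(-2)) - 3*5 = (3 + 2) - 15 = 5 - 15 = -10)
A((3 + k(0, 6))*0)*(-132 + 24) = -10*(-132 + 24) = -10*(-108) = 1080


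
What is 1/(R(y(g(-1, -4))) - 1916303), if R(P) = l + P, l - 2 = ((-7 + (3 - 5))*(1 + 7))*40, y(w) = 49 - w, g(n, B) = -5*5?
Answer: -1/1919107 ≈ -5.2108e-7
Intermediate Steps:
g(n, B) = -25
l = -2878 (l = 2 + ((-7 + (3 - 5))*(1 + 7))*40 = 2 + ((-7 - 2)*8)*40 = 2 - 9*8*40 = 2 - 72*40 = 2 - 2880 = -2878)
R(P) = -2878 + P
1/(R(y(g(-1, -4))) - 1916303) = 1/((-2878 + (49 - 1*(-25))) - 1916303) = 1/((-2878 + (49 + 25)) - 1916303) = 1/((-2878 + 74) - 1916303) = 1/(-2804 - 1916303) = 1/(-1919107) = -1/1919107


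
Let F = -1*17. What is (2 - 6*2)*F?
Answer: 170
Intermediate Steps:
F = -17
(2 - 6*2)*F = (2 - 6*2)*(-17) = (2 - 12)*(-17) = -10*(-17) = 170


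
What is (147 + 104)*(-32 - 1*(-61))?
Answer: 7279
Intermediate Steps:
(147 + 104)*(-32 - 1*(-61)) = 251*(-32 + 61) = 251*29 = 7279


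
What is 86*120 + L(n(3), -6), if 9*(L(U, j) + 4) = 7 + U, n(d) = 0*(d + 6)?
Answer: 92851/9 ≈ 10317.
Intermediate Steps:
n(d) = 0 (n(d) = 0*(6 + d) = 0)
L(U, j) = -29/9 + U/9 (L(U, j) = -4 + (7 + U)/9 = -4 + (7/9 + U/9) = -29/9 + U/9)
86*120 + L(n(3), -6) = 86*120 + (-29/9 + (⅑)*0) = 10320 + (-29/9 + 0) = 10320 - 29/9 = 92851/9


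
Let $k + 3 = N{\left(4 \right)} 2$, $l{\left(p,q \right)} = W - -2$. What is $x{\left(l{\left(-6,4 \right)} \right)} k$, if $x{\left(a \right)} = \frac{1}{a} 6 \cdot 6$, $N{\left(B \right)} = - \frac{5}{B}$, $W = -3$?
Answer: $198$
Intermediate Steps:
$l{\left(p,q \right)} = -1$ ($l{\left(p,q \right)} = -3 - -2 = -3 + 2 = -1$)
$x{\left(a \right)} = \frac{36}{a}$ ($x{\left(a \right)} = \frac{6}{a} 6 = \frac{36}{a}$)
$k = - \frac{11}{2}$ ($k = -3 + - \frac{5}{4} \cdot 2 = -3 + \left(-5\right) \frac{1}{4} \cdot 2 = -3 - \frac{5}{2} = - \frac{11}{2} \approx -5.5$)
$x{\left(l{\left(-6,4 \right)} \right)} k = \frac{36}{-1} \left(- \frac{11}{2}\right) = 36 \left(-1\right) \left(- \frac{11}{2}\right) = \left(-36\right) \left(- \frac{11}{2}\right) = 198$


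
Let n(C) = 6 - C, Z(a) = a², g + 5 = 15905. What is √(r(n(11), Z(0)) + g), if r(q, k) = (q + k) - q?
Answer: 10*√159 ≈ 126.10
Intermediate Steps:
g = 15900 (g = -5 + 15905 = 15900)
r(q, k) = k (r(q, k) = (k + q) - q = k)
√(r(n(11), Z(0)) + g) = √(0² + 15900) = √(0 + 15900) = √15900 = 10*√159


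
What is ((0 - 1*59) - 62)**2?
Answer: 14641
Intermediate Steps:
((0 - 1*59) - 62)**2 = ((0 - 59) - 62)**2 = (-59 - 62)**2 = (-121)**2 = 14641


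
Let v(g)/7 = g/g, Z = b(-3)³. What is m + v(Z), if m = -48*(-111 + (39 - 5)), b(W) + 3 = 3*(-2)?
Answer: 3703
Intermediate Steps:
b(W) = -9 (b(W) = -3 + 3*(-2) = -3 - 6 = -9)
Z = -729 (Z = (-9)³ = -729)
v(g) = 7 (v(g) = 7*(g/g) = 7*1 = 7)
m = 3696 (m = -48*(-111 + 34) = -48*(-77) = 3696)
m + v(Z) = 3696 + 7 = 3703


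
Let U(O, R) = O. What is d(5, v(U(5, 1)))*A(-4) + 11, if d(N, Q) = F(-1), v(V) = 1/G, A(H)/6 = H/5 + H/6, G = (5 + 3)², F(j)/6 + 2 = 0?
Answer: 583/5 ≈ 116.60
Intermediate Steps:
F(j) = -12 (F(j) = -12 + 6*0 = -12 + 0 = -12)
G = 64 (G = 8² = 64)
A(H) = 11*H/5 (A(H) = 6*(H/5 + H/6) = 6*(11*H/30) = 11*H/5)
v(V) = 1/64
d(N, Q) = -12
d(5, v(U(5, 1)))*A(-4) + 11 = -132*(-4)/5 + 11 = -12*(-44/5) + 11 = 528/5 + 11 = 583/5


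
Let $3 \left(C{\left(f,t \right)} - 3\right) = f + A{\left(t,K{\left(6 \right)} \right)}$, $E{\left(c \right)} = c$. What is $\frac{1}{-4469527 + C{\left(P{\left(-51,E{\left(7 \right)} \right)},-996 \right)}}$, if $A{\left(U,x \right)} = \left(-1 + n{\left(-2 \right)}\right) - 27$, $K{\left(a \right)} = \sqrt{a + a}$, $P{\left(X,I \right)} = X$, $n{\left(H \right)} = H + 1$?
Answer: $- \frac{3}{13408652} \approx -2.2374 \cdot 10^{-7}$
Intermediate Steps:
$n{\left(H \right)} = 1 + H$
$K{\left(a \right)} = \sqrt{2} \sqrt{a}$ ($K{\left(a \right)} = \sqrt{2 a} = \sqrt{2} \sqrt{a}$)
$A{\left(U,x \right)} = -29$ ($A{\left(U,x \right)} = \left(-1 + \left(1 - 2\right)\right) - 27 = \left(-1 - 1\right) - 27 = -2 - 27 = -29$)
$C{\left(f,t \right)} = - \frac{20}{3} + \frac{f}{3}$ ($C{\left(f,t \right)} = 3 + \frac{f - 29}{3} = 3 + \frac{-29 + f}{3} = 3 + \left(- \frac{29}{3} + \frac{f}{3}\right) = - \frac{20}{3} + \frac{f}{3}$)
$\frac{1}{-4469527 + C{\left(P{\left(-51,E{\left(7 \right)} \right)},-996 \right)}} = \frac{1}{-4469527 + \left(- \frac{20}{3} + \frac{1}{3} \left(-51\right)\right)} = \frac{1}{-4469527 - \frac{71}{3}} = \frac{1}{- \frac{13408652}{3}} = - \frac{3}{13408652}$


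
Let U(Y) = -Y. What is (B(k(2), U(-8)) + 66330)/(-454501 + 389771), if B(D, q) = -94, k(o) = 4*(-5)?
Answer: -33118/32365 ≈ -1.0233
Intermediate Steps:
k(o) = -20
(B(k(2), U(-8)) + 66330)/(-454501 + 389771) = (-94 + 66330)/(-454501 + 389771) = 66236/(-64730) = 66236*(-1/64730) = -33118/32365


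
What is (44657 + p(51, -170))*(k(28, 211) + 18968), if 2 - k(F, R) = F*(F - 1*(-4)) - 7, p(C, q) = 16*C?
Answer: 822197313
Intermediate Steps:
k(F, R) = 9 - F*(4 + F) (k(F, R) = 2 - (F*(F - 1*(-4)) - 7) = 2 - (F*(F + 4) - 7) = 2 - (F*(4 + F) - 7) = 2 - (-7 + F*(4 + F)) = 2 + (7 - F*(4 + F)) = 9 - F*(4 + F))
(44657 + p(51, -170))*(k(28, 211) + 18968) = (44657 + 16*51)*((9 - 1*28**2 - 4*28) + 18968) = (44657 + 816)*((9 - 1*784 - 112) + 18968) = 45473*((9 - 784 - 112) + 18968) = 45473*(-887 + 18968) = 45473*18081 = 822197313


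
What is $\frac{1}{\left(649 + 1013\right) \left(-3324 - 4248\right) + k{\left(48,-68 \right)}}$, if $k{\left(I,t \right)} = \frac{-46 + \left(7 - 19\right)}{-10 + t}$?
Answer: $- \frac{39}{490801867} \approx -7.9462 \cdot 10^{-8}$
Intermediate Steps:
$k{\left(I,t \right)} = - \frac{58}{-10 + t}$ ($k{\left(I,t \right)} = \frac{-46 + \left(7 - 19\right)}{-10 + t} = \frac{-46 - 12}{-10 + t} = - \frac{58}{-10 + t}$)
$\frac{1}{\left(649 + 1013\right) \left(-3324 - 4248\right) + k{\left(48,-68 \right)}} = \frac{1}{\left(649 + 1013\right) \left(-3324 - 4248\right) - \frac{58}{-10 - 68}} = \frac{1}{1662 \left(-7572\right) - \frac{58}{-78}} = \frac{1}{-12584664 - - \frac{29}{39}} = \frac{1}{-12584664 + \frac{29}{39}} = \frac{1}{- \frac{490801867}{39}} = - \frac{39}{490801867}$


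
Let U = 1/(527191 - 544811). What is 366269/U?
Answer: -6453659780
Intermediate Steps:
U = -1/17620 (U = 1/(-17620) = -1/17620 ≈ -5.6754e-5)
366269/U = 366269/(-1/17620) = 366269*(-17620) = -6453659780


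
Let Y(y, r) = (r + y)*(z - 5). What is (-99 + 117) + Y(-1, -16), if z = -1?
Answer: 120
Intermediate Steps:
Y(y, r) = -6*r - 6*y (Y(y, r) = (r + y)*(-1 - 5) = (r + y)*(-6) = -6*r - 6*y)
(-99 + 117) + Y(-1, -16) = (-99 + 117) + (-6*(-16) - 6*(-1)) = 18 + (96 + 6) = 18 + 102 = 120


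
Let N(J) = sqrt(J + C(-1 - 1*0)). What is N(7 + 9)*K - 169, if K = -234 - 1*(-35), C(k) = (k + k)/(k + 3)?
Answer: -169 - 199*sqrt(15) ≈ -939.72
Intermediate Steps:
C(k) = 2*k/(3 + k) (C(k) = (2*k)/(3 + k) = 2*k/(3 + k))
K = -199 (K = -234 + 35 = -199)
N(J) = sqrt(-1 + J) (N(J) = sqrt(J + 2*(-1 - 1*0)/(3 + (-1 - 1*0))) = sqrt(J + 2*(-1 + 0)/(3 + (-1 + 0))) = sqrt(J + 2*(-1)/(3 - 1)) = sqrt(J + 2*(-1)/2) = sqrt(J + 2*(-1)*(1/2)) = sqrt(J - 1) = sqrt(-1 + J))
N(7 + 9)*K - 169 = sqrt(-1 + (7 + 9))*(-199) - 169 = sqrt(-1 + 16)*(-199) - 169 = sqrt(15)*(-199) - 169 = -199*sqrt(15) - 169 = -169 - 199*sqrt(15)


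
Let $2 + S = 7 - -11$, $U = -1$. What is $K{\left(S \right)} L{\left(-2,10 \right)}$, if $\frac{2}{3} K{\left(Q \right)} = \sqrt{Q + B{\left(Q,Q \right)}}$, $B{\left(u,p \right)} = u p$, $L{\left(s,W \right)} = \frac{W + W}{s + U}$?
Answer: $- 40 \sqrt{17} \approx -164.92$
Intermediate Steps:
$L{\left(s,W \right)} = \frac{2 W}{-1 + s}$ ($L{\left(s,W \right)} = \frac{W + W}{s - 1} = \frac{2 W}{-1 + s}$)
$B{\left(u,p \right)} = p u$
$S = 16$ ($S = -2 + \left(7 - -11\right) = -2 + \left(7 + 11\right) = -2 + 18 = 16$)
$K{\left(Q \right)} = \frac{3 \sqrt{Q + Q^{2}}}{2}$ ($K{\left(Q \right)} = \frac{3 \sqrt{Q + Q Q}}{2} = \frac{3 \sqrt{Q + Q^{2}}}{2}$)
$K{\left(S \right)} L{\left(-2,10 \right)} = \frac{3 \sqrt{16 \left(1 + 16\right)}}{2} \cdot 2 \cdot 10 \frac{1}{-1 - 2} = \frac{3 \sqrt{16 \cdot 17}}{2} \cdot 2 \cdot 10 \frac{1}{-3} = \frac{3 \sqrt{272}}{2} \cdot 2 \cdot 10 \left(- \frac{1}{3}\right) = \frac{3 \cdot 4 \sqrt{17}}{2} \left(- \frac{20}{3}\right) = 6 \sqrt{17} \left(- \frac{20}{3}\right) = - 40 \sqrt{17}$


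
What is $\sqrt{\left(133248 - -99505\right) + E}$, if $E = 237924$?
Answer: $\sqrt{470677} \approx 686.06$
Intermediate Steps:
$\sqrt{\left(133248 - -99505\right) + E} = \sqrt{\left(133248 - -99505\right) + 237924} = \sqrt{\left(133248 + 99505\right) + 237924} = \sqrt{232753 + 237924} = \sqrt{470677}$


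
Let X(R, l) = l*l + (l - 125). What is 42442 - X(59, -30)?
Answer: 41697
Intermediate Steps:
X(R, l) = -125 + l + l² (X(R, l) = l² + (-125 + l) = -125 + l + l²)
42442 - X(59, -30) = 42442 - (-125 - 30 + (-30)²) = 42442 - (-125 - 30 + 900) = 42442 - 1*745 = 42442 - 745 = 41697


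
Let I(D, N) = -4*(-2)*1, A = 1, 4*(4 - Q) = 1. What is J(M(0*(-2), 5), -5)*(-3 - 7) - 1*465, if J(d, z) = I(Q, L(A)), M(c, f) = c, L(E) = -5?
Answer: -545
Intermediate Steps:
Q = 15/4 (Q = 4 - ¼*1 = 4 - ¼ = 15/4 ≈ 3.7500)
I(D, N) = 8 (I(D, N) = 8*1 = 8)
J(d, z) = 8
J(M(0*(-2), 5), -5)*(-3 - 7) - 1*465 = 8*(-3 - 7) - 1*465 = 8*(-10) - 465 = -80 - 465 = -545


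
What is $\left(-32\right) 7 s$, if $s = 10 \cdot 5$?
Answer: $-11200$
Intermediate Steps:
$s = 50$
$\left(-32\right) 7 s = \left(-32\right) 7 \cdot 50 = \left(-224\right) 50 = -11200$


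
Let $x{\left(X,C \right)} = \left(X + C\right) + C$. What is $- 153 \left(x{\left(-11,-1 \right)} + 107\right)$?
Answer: $-14382$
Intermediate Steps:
$x{\left(X,C \right)} = X + 2 C$ ($x{\left(X,C \right)} = \left(C + X\right) + C = X + 2 C$)
$- 153 \left(x{\left(-11,-1 \right)} + 107\right) = - 153 \left(\left(-11 + 2 \left(-1\right)\right) + 107\right) = - 153 \left(\left(-11 - 2\right) + 107\right) = - 153 \left(-13 + 107\right) = \left(-153\right) 94 = -14382$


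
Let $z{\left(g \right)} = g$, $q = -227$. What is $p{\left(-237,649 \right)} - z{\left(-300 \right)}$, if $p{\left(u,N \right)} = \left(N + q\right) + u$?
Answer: $485$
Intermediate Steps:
$p{\left(u,N \right)} = -227 + N + u$ ($p{\left(u,N \right)} = \left(N - 227\right) + u = \left(-227 + N\right) + u = -227 + N + u$)
$p{\left(-237,649 \right)} - z{\left(-300 \right)} = \left(-227 + 649 - 237\right) - -300 = 185 + 300 = 485$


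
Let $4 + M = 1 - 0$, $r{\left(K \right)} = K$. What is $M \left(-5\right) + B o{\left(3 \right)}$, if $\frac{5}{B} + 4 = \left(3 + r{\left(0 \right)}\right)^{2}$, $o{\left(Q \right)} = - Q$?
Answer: $12$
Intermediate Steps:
$M = -3$ ($M = -4 + \left(1 - 0\right) = -4 + \left(1 + 0\right) = -4 + 1 = -3$)
$B = 1$ ($B = \frac{5}{-4 + \left(3 + 0\right)^{2}} = \frac{5}{-4 + 3^{2}} = \frac{5}{-4 + 9} = \frac{5}{5} = 5 \cdot \frac{1}{5} = 1$)
$M \left(-5\right) + B o{\left(3 \right)} = \left(-3\right) \left(-5\right) + 1 \left(\left(-1\right) 3\right) = 15 + 1 \left(-3\right) = 15 - 3 = 12$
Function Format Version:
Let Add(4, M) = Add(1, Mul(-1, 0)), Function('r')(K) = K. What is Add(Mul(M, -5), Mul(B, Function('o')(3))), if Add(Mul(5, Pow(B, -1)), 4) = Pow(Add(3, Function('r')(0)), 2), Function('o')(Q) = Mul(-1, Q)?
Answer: 12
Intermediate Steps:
M = -3 (M = Add(-4, Add(1, Mul(-1, 0))) = Add(-4, Add(1, 0)) = Add(-4, 1) = -3)
B = 1 (B = Mul(5, Pow(Add(-4, Pow(Add(3, 0), 2)), -1)) = Mul(5, Pow(Add(-4, Pow(3, 2)), -1)) = Mul(5, Pow(Add(-4, 9), -1)) = Mul(5, Pow(5, -1)) = Mul(5, Rational(1, 5)) = 1)
Add(Mul(M, -5), Mul(B, Function('o')(3))) = Add(Mul(-3, -5), Mul(1, Mul(-1, 3))) = Add(15, Mul(1, -3)) = Add(15, -3) = 12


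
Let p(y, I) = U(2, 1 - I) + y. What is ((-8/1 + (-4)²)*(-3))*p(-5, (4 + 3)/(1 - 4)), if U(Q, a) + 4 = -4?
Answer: 312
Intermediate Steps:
U(Q, a) = -8 (U(Q, a) = -4 - 4 = -8)
p(y, I) = -8 + y
((-8/1 + (-4)²)*(-3))*p(-5, (4 + 3)/(1 - 4)) = ((-8/1 + (-4)²)*(-3))*(-8 - 5) = ((-8*1 + 16)*(-3))*(-13) = ((-8 + 16)*(-3))*(-13) = (8*(-3))*(-13) = -24*(-13) = 312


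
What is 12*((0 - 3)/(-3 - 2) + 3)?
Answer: 216/5 ≈ 43.200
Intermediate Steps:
12*((0 - 3)/(-3 - 2) + 3) = 12*(-3/(-5) + 3) = 12*(-3*(-1/5) + 3) = 12*(3/5 + 3) = 12*(18/5) = 216/5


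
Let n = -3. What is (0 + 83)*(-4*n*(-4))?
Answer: -3984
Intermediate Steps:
(0 + 83)*(-4*n*(-4)) = (0 + 83)*(-4*(-3)*(-4)) = 83*(12*(-4)) = 83*(-48) = -3984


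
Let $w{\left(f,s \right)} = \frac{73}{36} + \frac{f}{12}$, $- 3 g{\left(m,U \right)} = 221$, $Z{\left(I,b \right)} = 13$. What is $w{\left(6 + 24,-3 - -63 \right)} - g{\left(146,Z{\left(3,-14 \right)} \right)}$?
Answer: $\frac{2815}{36} \approx 78.194$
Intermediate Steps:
$g{\left(m,U \right)} = - \frac{221}{3}$ ($g{\left(m,U \right)} = \left(- \frac{1}{3}\right) 221 = - \frac{221}{3}$)
$w{\left(f,s \right)} = \frac{73}{36} + \frac{f}{12}$ ($w{\left(f,s \right)} = 73 \cdot \frac{1}{36} + f \frac{1}{12} = \frac{73}{36} + \frac{f}{12}$)
$w{\left(6 + 24,-3 - -63 \right)} - g{\left(146,Z{\left(3,-14 \right)} \right)} = \left(\frac{73}{36} + \frac{6 + 24}{12}\right) - - \frac{221}{3} = \left(\frac{73}{36} + \frac{1}{12} \cdot 30\right) + \frac{221}{3} = \left(\frac{73}{36} + \frac{5}{2}\right) + \frac{221}{3} = \frac{163}{36} + \frac{221}{3} = \frac{2815}{36}$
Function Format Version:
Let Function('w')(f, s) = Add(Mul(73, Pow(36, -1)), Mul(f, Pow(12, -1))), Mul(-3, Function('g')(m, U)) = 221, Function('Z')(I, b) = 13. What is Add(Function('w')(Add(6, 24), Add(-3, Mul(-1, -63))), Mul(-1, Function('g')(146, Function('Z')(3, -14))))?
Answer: Rational(2815, 36) ≈ 78.194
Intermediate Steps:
Function('g')(m, U) = Rational(-221, 3) (Function('g')(m, U) = Mul(Rational(-1, 3), 221) = Rational(-221, 3))
Function('w')(f, s) = Add(Rational(73, 36), Mul(Rational(1, 12), f)) (Function('w')(f, s) = Add(Mul(73, Rational(1, 36)), Mul(f, Rational(1, 12))) = Add(Rational(73, 36), Mul(Rational(1, 12), f)))
Add(Function('w')(Add(6, 24), Add(-3, Mul(-1, -63))), Mul(-1, Function('g')(146, Function('Z')(3, -14)))) = Add(Add(Rational(73, 36), Mul(Rational(1, 12), Add(6, 24))), Mul(-1, Rational(-221, 3))) = Add(Add(Rational(73, 36), Mul(Rational(1, 12), 30)), Rational(221, 3)) = Add(Add(Rational(73, 36), Rational(5, 2)), Rational(221, 3)) = Add(Rational(163, 36), Rational(221, 3)) = Rational(2815, 36)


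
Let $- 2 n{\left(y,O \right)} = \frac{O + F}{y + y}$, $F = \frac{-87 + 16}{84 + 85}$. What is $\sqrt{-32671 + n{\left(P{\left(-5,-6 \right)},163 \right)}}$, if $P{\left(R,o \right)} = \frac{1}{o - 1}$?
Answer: $\frac{2 i \sqrt{1368329}}{13} \approx 179.96 i$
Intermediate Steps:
$P{\left(R,o \right)} = \frac{1}{-1 + o}$
$F = - \frac{71}{169} \approx -0.42012$
$n{\left(y,O \right)} = - \frac{- \frac{71}{169} + O}{4 y}$ ($n{\left(y,O \right)} = - \frac{\left(O - \frac{71}{169}\right) \frac{1}{y + y}}{2} = - \frac{\left(- \frac{71}{169} + O\right) \frac{1}{2 y}}{2} = - \frac{\frac{1}{2} \frac{1}{y} \left(- \frac{71}{169} + O\right)}{2} = - \frac{- \frac{71}{169} + O}{4 y}$)
$\sqrt{-32671 + n{\left(P{\left(-5,-6 \right)},163 \right)}} = \sqrt{-32671 + \frac{71 - 27547}{676 \frac{1}{-1 - 6}}} = \sqrt{-32671 + \frac{71 - 27547}{676 \frac{1}{-7}}} = \sqrt{-32671 + \frac{1}{676} \frac{1}{- \frac{1}{7}} \left(-27476\right)} = \sqrt{-32671 + \frac{1}{676} \left(-7\right) \left(-27476\right)} = \sqrt{-32671 + \frac{48083}{169}} = \sqrt{- \frac{5473316}{169}} = \frac{2 i \sqrt{1368329}}{13}$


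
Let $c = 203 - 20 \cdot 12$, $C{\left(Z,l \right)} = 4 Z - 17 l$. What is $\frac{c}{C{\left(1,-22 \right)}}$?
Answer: $- \frac{37}{378} \approx -0.097884$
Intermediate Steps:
$C{\left(Z,l \right)} = - 17 l + 4 Z$
$c = -37$ ($c = 203 - 240 = -37$)
$\frac{c}{C{\left(1,-22 \right)}} = - \frac{37}{\left(-17\right) \left(-22\right) + 4 \cdot 1} = - \frac{37}{374 + 4} = - \frac{37}{378}$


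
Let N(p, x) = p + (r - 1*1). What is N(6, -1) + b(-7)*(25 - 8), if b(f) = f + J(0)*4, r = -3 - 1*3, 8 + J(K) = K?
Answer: -664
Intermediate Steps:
J(K) = -8 + K
r = -6 (r = -3 - 3 = -6)
b(f) = -32 + f (b(f) = f + (-8 + 0)*4 = f - 8*4 = f - 32 = -32 + f)
N(p, x) = -7 + p (N(p, x) = p + (-6 - 1*1) = p + (-6 - 1) = p - 7 = -7 + p)
N(6, -1) + b(-7)*(25 - 8) = (-7 + 6) + (-32 - 7)*(25 - 8) = -1 - 39*17 = -1 - 663 = -664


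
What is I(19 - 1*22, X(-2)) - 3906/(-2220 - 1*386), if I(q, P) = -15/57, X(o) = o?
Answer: 30592/24757 ≈ 1.2357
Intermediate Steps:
I(q, P) = -5/19 (I(q, P) = -15*1/57 = -5/19)
I(19 - 1*22, X(-2)) - 3906/(-2220 - 1*386) = -5/19 - 3906/(-2220 - 1*386) = -5/19 - 3906/(-2220 - 386) = -5/19 - 3906/(-2606) = -5/19 - 3906*(-1/2606) = -5/19 + 1953/1303 = 30592/24757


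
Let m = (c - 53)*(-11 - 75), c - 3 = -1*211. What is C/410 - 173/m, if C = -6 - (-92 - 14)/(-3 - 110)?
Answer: -12806377/519961590 ≈ -0.024629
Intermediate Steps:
c = -208 (c = 3 - 1*211 = 3 - 211 = -208)
C = -784/113 (C = -6 - (-106)/(-113) = -6 - (-106)*(-1)/113 = -6 - 1*106/113 = -6 - 106/113 = -784/113 ≈ -6.9380)
m = 22446 (m = (-208 - 53)*(-11 - 75) = -261*(-86) = 22446)
C/410 - 173/m = -784/113/410 - 173/22446 = -784/113*1/410 - 173*1/22446 = -392/23165 - 173/22446 = -12806377/519961590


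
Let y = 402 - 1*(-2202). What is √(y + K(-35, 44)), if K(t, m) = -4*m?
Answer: 2*√607 ≈ 49.275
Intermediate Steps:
y = 2604 (y = 402 + 2202 = 2604)
√(y + K(-35, 44)) = √(2604 - 4*44) = √(2604 - 176) = √2428 = 2*√607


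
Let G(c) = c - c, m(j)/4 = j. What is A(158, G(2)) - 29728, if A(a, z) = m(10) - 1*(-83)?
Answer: -29605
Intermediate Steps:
m(j) = 4*j
G(c) = 0
A(a, z) = 123 (A(a, z) = 4*10 - 1*(-83) = 40 + 83 = 123)
A(158, G(2)) - 29728 = 123 - 29728 = -29605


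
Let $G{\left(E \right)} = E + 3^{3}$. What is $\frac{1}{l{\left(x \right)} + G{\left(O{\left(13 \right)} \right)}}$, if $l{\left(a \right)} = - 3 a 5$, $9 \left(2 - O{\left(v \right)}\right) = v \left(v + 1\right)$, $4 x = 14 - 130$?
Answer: $\frac{9}{3994} \approx 0.0022534$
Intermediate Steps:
$x = -29$ ($x = \frac{14 - 130}{4} = \frac{1}{4} \left(-116\right) = -29$)
$O{\left(v \right)} = 2 - \frac{v \left(1 + v\right)}{9}$ ($O{\left(v \right)} = 2 - \frac{v \left(v + 1\right)}{9} = 2 - \frac{v \left(1 + v\right)}{9}$)
$l{\left(a \right)} = - 15 a$
$G{\left(E \right)} = 27 + E$ ($G{\left(E \right)} = E + 27 = 27 + E$)
$\frac{1}{l{\left(x \right)} + G{\left(O{\left(13 \right)} \right)}} = \frac{1}{\left(-15\right) \left(-29\right) + \left(27 - \left(- \frac{5}{9} + \frac{169}{9}\right)\right)} = \frac{1}{435 + \left(27 - \frac{164}{9}\right)} = \frac{1}{435 + \frac{79}{9}} = \frac{1}{\frac{3994}{9}} = \frac{9}{3994}$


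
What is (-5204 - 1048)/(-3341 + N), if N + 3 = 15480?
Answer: -1563/3034 ≈ -0.51516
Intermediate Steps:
N = 15477 (N = -3 + 15480 = 15477)
(-5204 - 1048)/(-3341 + N) = (-5204 - 1048)/(-3341 + 15477) = -6252/12136 = -6252*1/12136 = -1563/3034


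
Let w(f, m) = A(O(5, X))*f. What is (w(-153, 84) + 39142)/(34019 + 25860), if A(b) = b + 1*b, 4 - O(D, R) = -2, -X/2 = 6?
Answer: 37306/59879 ≈ 0.62302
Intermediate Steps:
X = -12 (X = -2*6 = -12)
O(D, R) = 6 (O(D, R) = 4 - 1*(-2) = 4 + 2 = 6)
A(b) = 2*b (A(b) = b + b = 2*b)
w(f, m) = 12*f (w(f, m) = (2*6)*f = 12*f)
(w(-153, 84) + 39142)/(34019 + 25860) = (12*(-153) + 39142)/(34019 + 25860) = (-1836 + 39142)/59879 = 37306*(1/59879) = 37306/59879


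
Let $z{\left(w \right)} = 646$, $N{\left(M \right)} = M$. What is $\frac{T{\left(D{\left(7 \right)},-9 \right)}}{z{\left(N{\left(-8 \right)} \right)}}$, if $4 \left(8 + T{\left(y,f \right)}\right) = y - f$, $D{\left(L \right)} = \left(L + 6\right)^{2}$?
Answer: $\frac{73}{1292} \approx 0.056502$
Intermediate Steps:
$D{\left(L \right)} = \left(6 + L\right)^{2}$
$T{\left(y,f \right)} = -8 - \frac{f}{4} + \frac{y}{4}$ ($T{\left(y,f \right)} = -8 + \frac{y - f}{4} = -8 - \left(- \frac{y}{4} + \frac{f}{4}\right) = -8 - \frac{f}{4} + \frac{y}{4}$)
$\frac{T{\left(D{\left(7 \right)},-9 \right)}}{z{\left(N{\left(-8 \right)} \right)}} = \frac{-8 - - \frac{9}{4} + \frac{\left(6 + 7\right)^{2}}{4}}{646} = \left(-8 + \frac{9}{4} + \frac{13^{2}}{4}\right) \frac{1}{646} = \left(-8 + \frac{9}{4} + \frac{1}{4} \cdot 169\right) \frac{1}{646} = \left(-8 + \frac{9}{4} + \frac{169}{4}\right) \frac{1}{646} = \frac{73}{2} \cdot \frac{1}{646} = \frac{73}{1292}$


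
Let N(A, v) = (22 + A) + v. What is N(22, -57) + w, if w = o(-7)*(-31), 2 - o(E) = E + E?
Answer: -509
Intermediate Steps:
o(E) = 2 - 2*E (o(E) = 2 - (E + E) = 2 - 2*E)
N(A, v) = 22 + A + v
w = -496 (w = (2 - 2*(-7))*(-31) = (2 + 14)*(-31) = 16*(-31) = -496)
N(22, -57) + w = (22 + 22 - 57) - 496 = -13 - 496 = -509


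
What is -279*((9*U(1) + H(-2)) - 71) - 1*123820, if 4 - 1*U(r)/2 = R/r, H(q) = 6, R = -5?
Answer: -150883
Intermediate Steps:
U(r) = 8 + 10/r (U(r) = 8 - (-10)/r = 8 + 10/r)
-279*((9*U(1) + H(-2)) - 71) - 1*123820 = -279*((9*(8 + 10/1) + 6) - 71) - 1*123820 = -279*((9*(8 + 10*1) + 6) - 71) - 123820 = -279*((9*(8 + 10) + 6) - 71) - 123820 = -279*((9*18 + 6) - 71) - 123820 = -279*((162 + 6) - 71) - 123820 = -279*(168 - 71) - 123820 = -279*97 - 123820 = -27063 - 123820 = -150883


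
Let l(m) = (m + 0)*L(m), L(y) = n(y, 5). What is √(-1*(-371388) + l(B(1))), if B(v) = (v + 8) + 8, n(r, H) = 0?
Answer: 2*√92847 ≈ 609.42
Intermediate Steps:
L(y) = 0
B(v) = 16 + v (B(v) = (8 + v) + 8 = 16 + v)
l(m) = 0 (l(m) = (m + 0)*0 = m*0 = 0)
√(-1*(-371388) + l(B(1))) = √(-1*(-371388) + 0) = √(371388 + 0) = √371388 = 2*√92847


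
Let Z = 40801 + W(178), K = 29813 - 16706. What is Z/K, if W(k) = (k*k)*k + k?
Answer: 1893577/4369 ≈ 433.41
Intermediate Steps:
W(k) = k + k³ (W(k) = k²*k + k = k³ + k = k + k³)
K = 13107
Z = 5680731 (Z = 40801 + (178 + 178³) = 40801 + (178 + 5639752) = 40801 + 5639930 = 5680731)
Z/K = 5680731/13107 = 5680731*(1/13107) = 1893577/4369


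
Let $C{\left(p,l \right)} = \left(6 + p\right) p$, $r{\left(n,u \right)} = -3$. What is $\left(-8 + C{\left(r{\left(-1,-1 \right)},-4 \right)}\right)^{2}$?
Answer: $289$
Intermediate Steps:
$C{\left(p,l \right)} = p \left(6 + p\right)$
$\left(-8 + C{\left(r{\left(-1,-1 \right)},-4 \right)}\right)^{2} = \left(-8 - 3 \left(6 - 3\right)\right)^{2} = \left(-8 - 9\right)^{2} = \left(-17\right)^{2} = 289$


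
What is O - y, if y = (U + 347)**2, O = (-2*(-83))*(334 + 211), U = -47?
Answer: 470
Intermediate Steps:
O = 90470 (O = 166*545 = 90470)
y = 90000 (y = (-47 + 347)**2 = 300**2 = 90000)
O - y = 90470 - 1*90000 = 90470 - 90000 = 470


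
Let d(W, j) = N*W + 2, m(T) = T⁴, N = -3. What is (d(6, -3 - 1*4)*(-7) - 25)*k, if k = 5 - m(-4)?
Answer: -21837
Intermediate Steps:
d(W, j) = 2 - 3*W (d(W, j) = -3*W + 2 = 2 - 3*W)
k = -251 (k = 5 - 1*(-4)⁴ = 5 - 1*256 = 5 - 256 = -251)
(d(6, -3 - 1*4)*(-7) - 25)*k = ((2 - 3*6)*(-7) - 25)*(-251) = ((2 - 18)*(-7) - 25)*(-251) = (-16*(-7) - 25)*(-251) = (112 - 25)*(-251) = 87*(-251) = -21837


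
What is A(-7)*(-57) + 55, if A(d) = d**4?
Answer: -136802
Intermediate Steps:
A(-7)*(-57) + 55 = (-7)**4*(-57) + 55 = 2401*(-57) + 55 = -136857 + 55 = -136802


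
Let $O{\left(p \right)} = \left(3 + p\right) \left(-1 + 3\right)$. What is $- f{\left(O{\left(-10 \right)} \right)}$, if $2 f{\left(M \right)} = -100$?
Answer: $50$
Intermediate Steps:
$O{\left(p \right)} = 6 + 2 p$ ($O{\left(p \right)} = \left(3 + p\right) 2 = 6 + 2 p$)
$f{\left(M \right)} = -50$ ($f{\left(M \right)} = \frac{1}{2} \left(-100\right) = -50$)
$- f{\left(O{\left(-10 \right)} \right)} = \left(-1\right) \left(-50\right) = 50$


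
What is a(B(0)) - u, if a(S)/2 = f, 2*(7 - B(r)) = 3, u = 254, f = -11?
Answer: -276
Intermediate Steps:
B(r) = 11/2 (B(r) = 7 - 1/2*3 = 7 - 3/2 = 11/2)
a(S) = -22 (a(S) = 2*(-11) = -22)
a(B(0)) - u = -22 - 1*254 = -22 - 254 = -276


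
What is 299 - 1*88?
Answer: 211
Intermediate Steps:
299 - 1*88 = 299 - 88 = 211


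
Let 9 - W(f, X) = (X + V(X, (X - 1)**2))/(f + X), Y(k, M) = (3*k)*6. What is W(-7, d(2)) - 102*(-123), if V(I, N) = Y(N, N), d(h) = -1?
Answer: 100511/8 ≈ 12564.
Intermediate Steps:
Y(k, M) = 18*k
V(I, N) = 18*N
W(f, X) = 9 - (X + 18*(-1 + X)**2)/(X + f) (W(f, X) = 9 - (X + 18*(X - 1)**2)/(f + X) = 9 - (X + 18*(-1 + X)**2)/(X + f))
W(-7, d(2)) - 102*(-123) = (-18*(-1 - 1)**2 + 8*(-1) + 9*(-7))/(-1 - 7) - 102*(-123) = (-18*(-2)**2 - 8 - 63)/(-8) + 12546 = -(-18*4 - 8 - 63)/8 + 12546 = -(-72 - 8 - 63)/8 + 12546 = -1/8*(-143) + 12546 = 143/8 + 12546 = 100511/8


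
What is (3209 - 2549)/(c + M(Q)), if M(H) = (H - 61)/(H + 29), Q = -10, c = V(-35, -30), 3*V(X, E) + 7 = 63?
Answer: 37620/851 ≈ 44.207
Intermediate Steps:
V(X, E) = 56/3 (V(X, E) = -7/3 + (⅓)*63 = -7/3 + 21 = 56/3)
c = 56/3 ≈ 18.667
M(H) = (-61 + H)/(29 + H)
(3209 - 2549)/(c + M(Q)) = (3209 - 2549)/(56/3 + (-61 - 10)/(29 - 10)) = 660/(56/3 - 71/19) = 660/(851/57) = 660*(57/851) = 37620/851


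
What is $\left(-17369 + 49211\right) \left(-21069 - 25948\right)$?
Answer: $-1497115314$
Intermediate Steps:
$\left(-17369 + 49211\right) \left(-21069 - 25948\right) = 31842 \left(-47017\right) = -1497115314$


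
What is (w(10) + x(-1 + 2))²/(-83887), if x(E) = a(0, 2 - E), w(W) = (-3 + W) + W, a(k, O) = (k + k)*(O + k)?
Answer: -289/83887 ≈ -0.0034451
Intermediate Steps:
a(k, O) = 2*k*(O + k) (a(k, O) = (2*k)*(O + k) = 2*k*(O + k))
w(W) = -3 + 2*W
x(E) = 0 (x(E) = 2*0*((2 - E) + 0) = 2*0*(2 - E) = 0)
(w(10) + x(-1 + 2))²/(-83887) = ((-3 + 2*10) + 0)²/(-83887) = ((-3 + 20) + 0)²*(-1/83887) = (17 + 0)²*(-1/83887) = 17²*(-1/83887) = 289*(-1/83887) = -289/83887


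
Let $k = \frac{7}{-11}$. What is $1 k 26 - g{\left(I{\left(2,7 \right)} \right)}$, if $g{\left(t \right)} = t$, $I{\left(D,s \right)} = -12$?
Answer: $- \frac{50}{11} \approx -4.5455$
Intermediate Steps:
$k = - \frac{7}{11}$ ($k = 7 \left(- \frac{1}{11}\right) = - \frac{7}{11} \approx -0.63636$)
$1 k 26 - g{\left(I{\left(2,7 \right)} \right)} = 1 \left(- \frac{7}{11}\right) 26 - -12 = \left(- \frac{7}{11}\right) 26 + 12 = - \frac{182}{11} + 12 = - \frac{50}{11}$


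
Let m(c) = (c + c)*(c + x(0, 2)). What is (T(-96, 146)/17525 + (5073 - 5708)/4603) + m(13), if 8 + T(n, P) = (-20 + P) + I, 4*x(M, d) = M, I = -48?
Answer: 5450966837/16133515 ≈ 337.87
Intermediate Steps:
x(M, d) = M/4
T(n, P) = -76 + P (T(n, P) = -8 + ((-20 + P) - 48) = -8 + (-68 + P) = -76 + P)
m(c) = 2*c**2 (m(c) = (c + c)*(c + (1/4)*0) = (2*c)*(c + 0) = (2*c)*c = 2*c**2)
(T(-96, 146)/17525 + (5073 - 5708)/4603) + m(13) = ((-76 + 146)/17525 + (5073 - 5708)/4603) + 2*13**2 = (70*(1/17525) - 635*1/4603) + 2*169 = (14/3505 - 635/4603) + 338 = -2161233/16133515 + 338 = 5450966837/16133515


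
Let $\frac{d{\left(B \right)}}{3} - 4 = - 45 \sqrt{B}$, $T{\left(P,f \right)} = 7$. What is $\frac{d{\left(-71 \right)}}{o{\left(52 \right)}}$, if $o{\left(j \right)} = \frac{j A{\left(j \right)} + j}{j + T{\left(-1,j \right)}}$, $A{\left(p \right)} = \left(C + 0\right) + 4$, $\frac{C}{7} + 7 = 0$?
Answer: $- \frac{177}{572} + \frac{7965 i \sqrt{71}}{2288} \approx -0.30944 + 29.333 i$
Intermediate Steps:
$C = -49$ ($C = -49 + 7 \cdot 0 = -49 + 0 = -49$)
$d{\left(B \right)} = 12 - 135 \sqrt{B}$ ($d{\left(B \right)} = 12 + 3 \left(- 45 \sqrt{B}\right) = 12 - 135 \sqrt{B}$)
$A{\left(p \right)} = -45$ ($A{\left(p \right)} = \left(-49 + 0\right) + 4 = -49 + 4 = -45$)
$o{\left(j \right)} = - \frac{44 j}{7 + j}$ ($o{\left(j \right)} = \frac{j \left(-45\right) + j}{j + 7} = \frac{- 45 j + j}{7 + j} = \frac{\left(-44\right) j}{7 + j} = - \frac{44 j}{7 + j}$)
$\frac{d{\left(-71 \right)}}{o{\left(52 \right)}} = \frac{12 - 135 \sqrt{-71}}{\left(-44\right) 52 \frac{1}{7 + 52}} = \frac{12 - 135 i \sqrt{71}}{\left(-44\right) 52 \cdot \frac{1}{59}} = \frac{12 - 135 i \sqrt{71}}{- \frac{2288}{59}} = \left(12 - 135 i \sqrt{71}\right) \left(- \frac{59}{2288}\right) = - \frac{177}{572} + \frac{7965 i \sqrt{71}}{2288}$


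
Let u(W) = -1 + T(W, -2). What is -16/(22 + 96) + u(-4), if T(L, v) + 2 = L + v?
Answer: -539/59 ≈ -9.1356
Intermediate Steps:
T(L, v) = -2 + L + v (T(L, v) = -2 + (L + v) = -2 + L + v)
u(W) = -5 + W (u(W) = -1 + (-2 + W - 2) = -1 + (-4 + W) = -5 + W)
-16/(22 + 96) + u(-4) = -16/(22 + 96) + (-5 - 4) = -16/118 - 9 = -16*1/118 - 9 = -8/59 - 9 = -539/59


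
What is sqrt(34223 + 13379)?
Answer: sqrt(47602) ≈ 218.18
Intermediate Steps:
sqrt(34223 + 13379) = sqrt(47602)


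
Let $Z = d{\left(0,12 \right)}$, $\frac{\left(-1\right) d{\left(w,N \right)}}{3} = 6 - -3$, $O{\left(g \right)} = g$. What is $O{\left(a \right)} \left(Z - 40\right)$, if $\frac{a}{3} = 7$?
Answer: $-1407$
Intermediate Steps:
$a = 21$ ($a = 3 \cdot 7 = 21$)
$d{\left(w,N \right)} = -27$ ($d{\left(w,N \right)} = - 3 \left(6 - -3\right) = - 3 \left(6 + 3\right) = \left(-3\right) 9 = -27$)
$Z = -27$
$O{\left(a \right)} \left(Z - 40\right) = 21 \left(-27 - 40\right) = 21 \left(-67\right) = -1407$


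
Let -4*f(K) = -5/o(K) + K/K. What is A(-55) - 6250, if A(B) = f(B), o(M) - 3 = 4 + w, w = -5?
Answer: -49997/8 ≈ -6249.6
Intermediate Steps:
o(M) = 2 (o(M) = 3 + (4 - 5) = 3 - 1 = 2)
f(K) = 3/8 (f(K) = -(-5/2 + K/K)/4 = -(-5*1/2 + 1)/4 = -(-5/2 + 1)/4 = -1/4*(-3/2) = 3/8)
A(B) = 3/8
A(-55) - 6250 = 3/8 - 6250 = -49997/8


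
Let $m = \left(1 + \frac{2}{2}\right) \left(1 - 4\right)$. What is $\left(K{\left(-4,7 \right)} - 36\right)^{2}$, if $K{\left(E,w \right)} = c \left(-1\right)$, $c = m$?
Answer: $900$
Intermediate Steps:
$m = -6$ ($m = \left(1 + 2 \cdot \frac{1}{2}\right) \left(-3\right) = \left(1 + 1\right) \left(-3\right) = 2 \left(-3\right) = -6$)
$c = -6$
$K{\left(E,w \right)} = 6$ ($K{\left(E,w \right)} = \left(-6\right) \left(-1\right) = 6$)
$\left(K{\left(-4,7 \right)} - 36\right)^{2} = \left(6 - 36\right)^{2} = \left(-30\right)^{2} = 900$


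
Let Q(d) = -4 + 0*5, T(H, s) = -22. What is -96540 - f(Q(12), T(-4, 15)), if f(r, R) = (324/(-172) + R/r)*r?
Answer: -4150598/43 ≈ -96526.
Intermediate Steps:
Q(d) = -4 (Q(d) = -4 + 0 = -4)
f(r, R) = r*(-81/43 + R/r) (f(r, R) = (324*(-1/172) + R/r)*r = (-81/43 + R/r)*r = r*(-81/43 + R/r))
-96540 - f(Q(12), T(-4, 15)) = -96540 - (-22 - 81/43*(-4)) = -96540 - (-22 + 324/43) = -96540 - 1*(-622/43) = -96540 + 622/43 = -4150598/43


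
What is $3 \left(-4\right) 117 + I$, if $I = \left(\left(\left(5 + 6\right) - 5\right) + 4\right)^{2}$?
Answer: $-1304$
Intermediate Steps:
$I = 100$ ($I = \left(\left(11 - 5\right) + 4\right)^{2} = \left(6 + 4\right)^{2} = 10^{2} = 100$)
$3 \left(-4\right) 117 + I = 3 \left(-4\right) 117 + 100 = \left(-12\right) 117 + 100 = -1404 + 100 = -1304$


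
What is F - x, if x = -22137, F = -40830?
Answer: -18693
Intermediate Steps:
F - x = -40830 - 1*(-22137) = -40830 + 22137 = -18693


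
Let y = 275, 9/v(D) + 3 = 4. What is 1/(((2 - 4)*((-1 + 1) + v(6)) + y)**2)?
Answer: 1/66049 ≈ 1.5140e-5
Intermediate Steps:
v(D) = 9 (v(D) = 9/(-3 + 4) = 9/1 = 9*1 = 9)
1/(((2 - 4)*((-1 + 1) + v(6)) + y)**2) = 1/(((2 - 4)*((-1 + 1) + 9) + 275)**2) = 1/((-2*(0 + 9) + 275)**2) = 1/((-2*9 + 275)**2) = 1/((-18 + 275)**2) = 1/(257**2) = 1/66049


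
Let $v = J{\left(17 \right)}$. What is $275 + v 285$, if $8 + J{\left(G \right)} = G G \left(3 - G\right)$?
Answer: $-1155115$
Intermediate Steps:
$J{\left(G \right)} = -8 + G^{2} \left(3 - G\right)$ ($J{\left(G \right)} = -8 + G G \left(3 - G\right) = -8 + G^{2} \left(3 - G\right)$)
$v = -4054$ ($v = -8 - 17^{3} + 3 \cdot 17^{2} = -8 - 4913 + 3 \cdot 289 = -8 - 4913 + 867 = -4054$)
$275 + v 285 = 275 - 1155390 = -1155115$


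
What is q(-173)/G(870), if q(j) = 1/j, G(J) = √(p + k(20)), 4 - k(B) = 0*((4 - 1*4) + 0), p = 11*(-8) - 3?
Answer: I*√87/15051 ≈ 0.00061972*I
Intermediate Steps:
p = -91 (p = -88 - 3 = -91)
k(B) = 4 (k(B) = 4 - 0*((4 - 1*4) + 0) = 4 - 0*((4 - 4) + 0) = 4 - 0*(0 + 0) = 4 - 0*0 = 4 - 1*0 = 4 + 0 = 4)
G(J) = I*√87 (G(J) = √(-91 + 4) = √(-87) = I*√87)
q(-173)/G(870) = 1/((-173)*((I*√87))) = -(-1)*I*√87/15051 = I*√87/15051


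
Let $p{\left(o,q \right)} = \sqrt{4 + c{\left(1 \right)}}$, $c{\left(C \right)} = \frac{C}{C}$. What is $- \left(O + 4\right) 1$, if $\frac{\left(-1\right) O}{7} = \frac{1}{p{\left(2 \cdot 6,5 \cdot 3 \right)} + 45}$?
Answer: $- \frac{1553}{404} - \frac{7 \sqrt{5}}{2020} \approx -3.8518$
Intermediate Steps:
$c{\left(C \right)} = 1$
$p{\left(o,q \right)} = \sqrt{5}$ ($p{\left(o,q \right)} = \sqrt{4 + 1} = \sqrt{5}$)
$O = - \frac{7}{45 + \sqrt{5}}$ ($O = - \frac{7}{\sqrt{5} + 45} = - \frac{7}{45 + \sqrt{5}} \approx -0.14819$)
$- \left(O + 4\right) 1 = - \left(\left(- \frac{63}{404} + \frac{7 \sqrt{5}}{2020}\right) + 4\right) 1 = - \left(\frac{1553}{404} + \frac{7 \sqrt{5}}{2020}\right) 1 = - (\frac{1553}{404} + \frac{7 \sqrt{5}}{2020}) = - \frac{1553}{404} - \frac{7 \sqrt{5}}{2020}$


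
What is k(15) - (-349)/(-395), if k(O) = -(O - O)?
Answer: -349/395 ≈ -0.88354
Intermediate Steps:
k(O) = 0 (k(O) = -1*0 = 0)
k(15) - (-349)/(-395) = 0 - (-349)/(-395) = 0 - (-349)*(-1)/395 = 0 - 1*349/395 = 0 - 349/395 = -349/395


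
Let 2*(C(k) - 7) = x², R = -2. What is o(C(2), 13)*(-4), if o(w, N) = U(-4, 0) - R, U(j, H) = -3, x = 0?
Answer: 4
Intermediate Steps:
C(k) = 7 (C(k) = 7 + (½)*0² = 7 + (½)*0 = 7 + 0 = 7)
o(w, N) = -1 (o(w, N) = -3 - 1*(-2) = -3 + 2 = -1)
o(C(2), 13)*(-4) = -1*(-4) = 4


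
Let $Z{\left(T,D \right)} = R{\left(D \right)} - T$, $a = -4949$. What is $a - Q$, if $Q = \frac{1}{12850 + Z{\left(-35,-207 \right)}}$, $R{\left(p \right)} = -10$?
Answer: $- \frac{63718376}{12875} \approx -4949.0$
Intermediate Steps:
$Z{\left(T,D \right)} = -10 - T$
$Q = \frac{1}{12875}$ ($Q = \frac{1}{12850 - -25} = \frac{1}{12850 + \left(-10 + 35\right)} = \frac{1}{12850 + 25} = \frac{1}{12875} \approx 7.767 \cdot 10^{-5}$)
$a - Q = -4949 - \frac{1}{12875} = - \frac{63718376}{12875}$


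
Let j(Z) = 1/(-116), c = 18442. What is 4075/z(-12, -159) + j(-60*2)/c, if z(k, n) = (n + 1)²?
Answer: 2179377109/13351196552 ≈ 0.16323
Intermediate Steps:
j(Z) = -1/116
z(k, n) = (1 + n)²
4075/z(-12, -159) + j(-60*2)/c = 4075/((1 - 159)²) - 1/116/18442 = 4075/((-158)²) - 1/116*1/18442 = 4075/24964 - 1/2139272 = 2179377109/13351196552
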